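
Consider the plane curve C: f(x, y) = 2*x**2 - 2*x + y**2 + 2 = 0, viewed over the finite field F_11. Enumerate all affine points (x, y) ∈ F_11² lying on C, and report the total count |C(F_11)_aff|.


Affine F_11-points: {(0, 3), (0, 8), (1, 3), (1, 8), (2, 4), (2, 7), (6, 2), (6, 9), (10, 4), (10, 7)}; count = 10.

For each of the 121 pairs (x, y) ∈ F_11², evaluate f(x, y) mod 11. Record the zeros.
  x = 0: [0↦2, 1↦3, 2↦6, 3↦0, 4↦7, 5↦5, 6↦5, 7↦7, 8↦0, 9↦6, 10↦3]  zeros at y ∈ {3, 8}
  x = 1: [0↦2, 1↦3, 2↦6, 3↦0, 4↦7, 5↦5, 6↦5, 7↦7, 8↦0, 9↦6, 10↦3]  zeros at y ∈ {3, 8}
  x = 2: [0↦6, 1↦7, 2↦10, 3↦4, 4↦0, 5↦9, 6↦9, 7↦0, 8↦4, 9↦10, 10↦7]  zeros at y ∈ {4, 7}
  x = 3: [0↦3, 1↦4, 2↦7, 3↦1, 4↦8, 5↦6, 6↦6, 7↦8, 8↦1, 9↦7, 10↦4]  zeros at y ∈ ∅
  x = 4: [0↦4, 1↦5, 2↦8, 3↦2, 4↦9, 5↦7, 6↦7, 7↦9, 8↦2, 9↦8, 10↦5]  zeros at y ∈ ∅
  x = 5: [0↦9, 1↦10, 2↦2, 3↦7, 4↦3, 5↦1, 6↦1, 7↦3, 8↦7, 9↦2, 10↦10]  zeros at y ∈ ∅
  x = 6: [0↦7, 1↦8, 2↦0, 3↦5, 4↦1, 5↦10, 6↦10, 7↦1, 8↦5, 9↦0, 10↦8]  zeros at y ∈ {2, 9}
  x = 7: [0↦9, 1↦10, 2↦2, 3↦7, 4↦3, 5↦1, 6↦1, 7↦3, 8↦7, 9↦2, 10↦10]  zeros at y ∈ ∅
  x = 8: [0↦4, 1↦5, 2↦8, 3↦2, 4↦9, 5↦7, 6↦7, 7↦9, 8↦2, 9↦8, 10↦5]  zeros at y ∈ ∅
  x = 9: [0↦3, 1↦4, 2↦7, 3↦1, 4↦8, 5↦6, 6↦6, 7↦8, 8↦1, 9↦7, 10↦4]  zeros at y ∈ ∅
  x = 10: [0↦6, 1↦7, 2↦10, 3↦4, 4↦0, 5↦9, 6↦9, 7↦0, 8↦4, 9↦10, 10↦7]  zeros at y ∈ {4, 7}
Collecting zeros: affine points = {(0, 3), (0, 8), (1, 3), (1, 8), (2, 4), (2, 7), (6, 2), (6, 9), (10, 4), (10, 7)}.
Total count |C(F_11)_aff| = 10.


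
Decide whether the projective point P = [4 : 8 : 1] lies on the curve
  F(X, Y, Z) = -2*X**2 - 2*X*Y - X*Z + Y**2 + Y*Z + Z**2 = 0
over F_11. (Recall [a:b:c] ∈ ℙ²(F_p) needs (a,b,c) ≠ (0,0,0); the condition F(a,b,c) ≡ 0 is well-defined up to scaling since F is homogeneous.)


F(4,8,1) ≡ 6 (mod 11); P is NOT on the curve.

Evaluate F(4, 8, 1) term-by-term (mod 11).
  -2*X**2 ↦ -2·16·1·1 = -32
  -2*X*Y ↦ -2·4·8·1 = -64
  -X*Z ↦ -1·4·1·1 = -4
  Y**2 ↦ 1·1·64·1 = 64
  Y*Z ↦ 1·1·8·1 = 8
  Z**2 ↦ 1·1·1·1 = 1
Sum: F(4, 8, 1) = (-32) + (-64) + (-4) + (64) + (8) + (1) = -27.
Reducing mod 11: -27 ≡ 6 (mod 11).
Since F(a, b, c) ≡ 6 ≠ 0 (mod 11), P does NOT lie on the curve.


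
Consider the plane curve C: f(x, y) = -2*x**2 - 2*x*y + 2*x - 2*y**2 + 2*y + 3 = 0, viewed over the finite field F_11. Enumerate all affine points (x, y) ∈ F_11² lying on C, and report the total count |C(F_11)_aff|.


Affine F_11-points: {(4, 4)}; count = 1.

For each of the 121 pairs (x, y) ∈ F_11², evaluate f(x, y) mod 11. Record the zeros.
  x = 0: [0↦3, 1↦3, 2↦10, 3↦2, 4↦1, 5↦7, 6↦9, 7↦7, 8↦1, 9↦2, 10↦10]  zeros at y ∈ ∅
  x = 1: [0↦3, 1↦1, 2↦6, 3↦7, 4↦4, 5↦8, 6↦8, 7↦4, 8↦7, 9↦6, 10↦1]  zeros at y ∈ ∅
  x = 2: [0↦10, 1↦6, 2↦9, 3↦8, 4↦3, 5↦5, 6↦3, 7↦8, 8↦9, 9↦6, 10↦10]  zeros at y ∈ ∅
  x = 3: [0↦2, 1↦7, 2↦8, 3↦5, 4↦9, 5↦9, 6↦5, 7↦8, 8↦7, 9↦2, 10↦4]  zeros at y ∈ ∅
  x = 4: [0↦1, 1↦4, 2↦3, 3↦9, 4↦0, 5↦9, 6↦3, 7↦4, 8↦1, 9↦5, 10↦5]  zeros at y ∈ {4}
  x = 5: [0↦7, 1↦8, 2↦5, 3↦9, 4↦9, 5↦5, 6↦8, 7↦7, 8↦2, 9↦4, 10↦2]  zeros at y ∈ ∅
  x = 6: [0↦9, 1↦8, 2↦3, 3↦5, 4↦3, 5↦8, 6↦9, 7↦6, 8↦10, 9↦10, 10↦6]  zeros at y ∈ ∅
  x = 7: [0↦7, 1↦4, 2↦8, 3↦8, 4↦4, 5↦7, 6↦6, 7↦1, 8↦3, 9↦1, 10↦6]  zeros at y ∈ ∅
  x = 8: [0↦1, 1↦7, 2↦9, 3↦7, 4↦1, 5↦2, 6↦10, 7↦3, 8↦3, 9↦10, 10↦2]  zeros at y ∈ ∅
  x = 9: [0↦2, 1↦6, 2↦6, 3↦2, 4↦5, 5↦4, 6↦10, 7↦1, 8↦10, 9↦4, 10↦5]  zeros at y ∈ ∅
  x = 10: [0↦10, 1↦1, 2↦10, 3↦4, 4↦5, 5↦2, 6↦6, 7↦6, 8↦2, 9↦5, 10↦4]  zeros at y ∈ ∅
Collecting zeros: affine points = {(4, 4)}.
Total count |C(F_11)_aff| = 1.


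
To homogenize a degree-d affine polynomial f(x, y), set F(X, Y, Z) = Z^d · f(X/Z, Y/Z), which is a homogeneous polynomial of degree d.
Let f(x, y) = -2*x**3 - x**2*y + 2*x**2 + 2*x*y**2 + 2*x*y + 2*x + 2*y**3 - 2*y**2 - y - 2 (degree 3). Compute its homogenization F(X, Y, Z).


F(X, Y, Z) = -2*X**3 - X**2*Y + 2*X**2*Z + 2*X*Y**2 + 2*X*Y*Z + 2*X*Z**2 + 2*Y**3 - 2*Y**2*Z - Y*Z**2 - 2*Z**3

deg(f) = 3.
Substitute x = X/Z, y = Y/Z into f, then multiply by Z^3.
  monomial -2·x^3·y^0 ↦ -2·X^3·Y^0·Z^0.
  monomial -1·x^2·y^1 ↦ -1·X^2·Y^1·Z^0.
  monomial 2·x^2·y^0 ↦ 2·X^2·Y^0·Z^1.
  monomial 2·x^1·y^2 ↦ 2·X^1·Y^2·Z^0.
  monomial 2·x^1·y^1 ↦ 2·X^1·Y^1·Z^1.
  monomial 2·x^1·y^0 ↦ 2·X^1·Y^0·Z^2.
  monomial 2·x^0·y^3 ↦ 2·X^0·Y^3·Z^0.
  monomial -2·x^0·y^2 ↦ -2·X^0·Y^2·Z^1.
  monomial -1·x^0·y^1 ↦ -1·X^0·Y^1·Z^2.
  monomial -2·x^0·y^0 ↦ -2·X^0·Y^0·Z^3.
Collecting: F(X, Y, Z) = -2*X**3 - X**2*Y + 2*X**2*Z + 2*X*Y**2 + 2*X*Y*Z + 2*X*Z**2 + 2*Y**3 - 2*Y**2*Z - Y*Z**2 - 2*Z**3.


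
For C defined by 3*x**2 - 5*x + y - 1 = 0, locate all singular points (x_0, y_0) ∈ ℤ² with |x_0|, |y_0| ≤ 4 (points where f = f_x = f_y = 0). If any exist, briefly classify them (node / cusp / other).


No singular points in the scanned grid; C is smooth there.

Compute partial derivatives:
  f_x = 6*x - 5.
  f_y = 1.
f_y = 1 is a nonzero constant, so f_y never vanishes: no point (x, y) can satisfy f = f_x = f_y = 0. In particular no (x, y) ∈ {−4, ..., 4}² is singular; the curve is smooth.


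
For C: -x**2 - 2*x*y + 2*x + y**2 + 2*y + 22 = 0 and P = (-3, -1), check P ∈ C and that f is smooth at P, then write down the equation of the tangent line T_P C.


Tangent line at P: 10*x + 6*y + 36 = 0.

Step 1: f(-3, -1) = 0, so P lies on C.
Step 2: partial derivatives
  f_x(x, y) = -2*x - 2*y + 2, f_y(x, y) = -2*x + 2*y + 2.
  f_x(P) = 10, f_y(P) = 6 (gradient nonzero, so P is smooth).
Step 3: tangent line at P: 10·(x − -3) + 6·(y − -1) = 0.
Expanding: 10*x + 6*y + 36 = 0.


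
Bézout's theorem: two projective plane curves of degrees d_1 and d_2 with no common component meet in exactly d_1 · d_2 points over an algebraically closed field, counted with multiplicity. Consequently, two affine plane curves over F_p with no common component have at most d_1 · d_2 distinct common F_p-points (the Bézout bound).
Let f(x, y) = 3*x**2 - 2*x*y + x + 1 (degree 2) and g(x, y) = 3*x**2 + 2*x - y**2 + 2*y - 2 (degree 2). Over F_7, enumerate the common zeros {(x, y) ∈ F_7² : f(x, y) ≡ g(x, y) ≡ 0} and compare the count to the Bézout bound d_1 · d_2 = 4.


Common zeros: {(1, 6), (2, 2)}; count = 2; Bézout bound = 4.

deg(f) = 2, deg(g) = 2, so Bézout bound = 4.
Scan x ∈ F_7. For each x, list the y ∈ F_7 with f(x, y) ≡ 0 and those with g(x, y) ≡ 0 (mod 7); the common zeros in that column are the intersection.
  x = 0: f ≡ 0 at y ∈ ∅; g ≡ 0 at y ∈ ∅; common: ∅.
  x = 1: f ≡ 0 at y ∈ {6}; g ≡ 0 at y ∈ {3, 6}; common: {6}.
  x = 2: f ≡ 0 at y ∈ {2}; g ≡ 0 at y ∈ {0, 2}; common: {2}.
  x = 3: f ≡ 0 at y ∈ {4}; g ≡ 0 at y ∈ {3, 6}; common: ∅.
  x = 4: f ≡ 0 at y ∈ {4}; g ≡ 0 at y ∈ ∅; common: ∅.
  x = 5: f ≡ 0 at y ∈ {6}; g ≡ 0 at y ∈ {1}; common: ∅.
  x = 6: f ≡ 0 at y ∈ {2}; g ≡ 0 at y ∈ {1}; common: ∅.
Collecting: common zeros = {(1, 6), (2, 2)}, so the count is 2.
Comparison with the Bézout bound: 2 ≤ 4 = deg(f)·deg(g), as expected for curves with no common component (the affine F_7-count falls short of the bound because intersections may lie at infinity, over extension fields, or carry multiplicity).


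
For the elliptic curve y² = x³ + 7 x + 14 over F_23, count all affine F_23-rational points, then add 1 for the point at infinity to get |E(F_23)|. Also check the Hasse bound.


Affine points = {(2, 6), (2, 17), (3, 4), (3, 19), (5, 6), (5, 17), (9, 1), (9, 22), (10, 7), (10, 16), (12, 3), (12, 20), (13, 5), (13, 18), (14, 2), (14, 21), (16, 6), (16, 17), (17, 3), (17, 20), (20, 9), (20, 14), (22, 11), (22, 12)}; affine count = 24; |E(F_23)| = 25.

Discriminant check: Δ ∝ 4a³ + 27b² = 4·7³ + 27·14² = 4·343 + 27·196 ≡ 17 (mod 23). Nonzero ⇒ E is nonsingular.
For each x ∈ F_23, compute rhs = x³ + 7·x + 14 mod 23, then count y ∈ F_23 with y² ≡ rhs.
  x = 0: rhs = 14, matching y values: none (0 points).
  x = 1: rhs = 22, matching y values: none (0 points).
  x = 2: rhs = 13, matching y values: 6, 17 (2 points).
  x = 3: rhs = 16, matching y values: 4, 19 (2 points).
  x = 4: rhs = 14, matching y values: none (0 points).
  x = 5: rhs = 13, matching y values: 6, 17 (2 points).
  x = 6: rhs = 19, matching y values: none (0 points).
  x = 7: rhs = 15, matching y values: none (0 points).
  x = 8: rhs = 7, matching y values: none (0 points).
  x = 9: rhs = 1, matching y values: 1, 22 (2 points).
  x = 10: rhs = 3, matching y values: 7, 16 (2 points).
  x = 11: rhs = 19, matching y values: none (0 points).
  x = 12: rhs = 9, matching y values: 3, 20 (2 points).
  x = 13: rhs = 2, matching y values: 5, 18 (2 points).
  x = 14: rhs = 4, matching y values: 2, 21 (2 points).
  x = 15: rhs = 21, matching y values: none (0 points).
  x = 16: rhs = 13, matching y values: 6, 17 (2 points).
  x = 17: rhs = 9, matching y values: 3, 20 (2 points).
  x = 18: rhs = 15, matching y values: none (0 points).
  x = 19: rhs = 14, matching y values: none (0 points).
  x = 20: rhs = 12, matching y values: 9, 14 (2 points).
  x = 21: rhs = 15, matching y values: none (0 points).
  x = 22: rhs = 6, matching y values: 11, 12 (2 points).
Total affine count: 24.
Full point count |E(F_23)| = 24 + 1 = 25.
Hasse bound: |25 − (23+1)| = |1| = 1 ≤ 2√23 ≈ 9.5917 ✓.


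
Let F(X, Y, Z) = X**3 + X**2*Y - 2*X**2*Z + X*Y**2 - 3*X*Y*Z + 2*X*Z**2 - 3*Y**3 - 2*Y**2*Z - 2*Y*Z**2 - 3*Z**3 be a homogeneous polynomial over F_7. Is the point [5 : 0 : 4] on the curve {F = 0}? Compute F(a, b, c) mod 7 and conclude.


F(5,0,4) ≡ 5 (mod 7); P is NOT on the curve.

Evaluate F(5, 0, 4) term-by-term (mod 7).
  X**3 ↦ 1·125·1·1 = 125
  X**2*Y ↦ 1·25·0·1 = 0
  -2*X**2*Z ↦ -2·25·1·4 = -200
  X*Y**2 ↦ 1·5·0·1 = 0
  -3*X*Y*Z ↦ -3·5·0·4 = 0
  2*X*Z**2 ↦ 2·5·1·16 = 160
  -3*Y**3 ↦ -3·1·0·1 = 0
  -2*Y**2*Z ↦ -2·1·0·4 = 0
  -2*Y*Z**2 ↦ -2·1·0·16 = 0
  -3*Z**3 ↦ -3·1·1·64 = -192
Sum: F(5, 0, 4) = (125) + (0) + (-200) + (0) + (0) + (160) + (0) + (0) + (0) + (-192) = -107.
Reducing mod 7: -107 ≡ 5 (mod 7).
Since F(a, b, c) ≡ 5 ≠ 0 (mod 7), P does NOT lie on the curve.


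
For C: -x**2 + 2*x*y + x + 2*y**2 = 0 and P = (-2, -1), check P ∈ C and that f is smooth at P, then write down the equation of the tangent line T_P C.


Tangent line at P: 3*x - 8*y - 2 = 0.

Step 1: f(-2, -1) = 0, so P lies on C.
Step 2: partial derivatives
  f_x(x, y) = -2*x + 2*y + 1, f_y(x, y) = 2*x + 4*y.
  f_x(P) = 3, f_y(P) = -8 (gradient nonzero, so P is smooth).
Step 3: tangent line at P: 3·(x − -2) + -8·(y − -1) = 0.
Expanding: 3*x - 8*y - 2 = 0.


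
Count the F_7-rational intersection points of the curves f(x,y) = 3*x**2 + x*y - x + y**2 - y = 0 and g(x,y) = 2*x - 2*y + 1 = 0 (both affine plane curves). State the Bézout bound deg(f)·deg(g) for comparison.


Common zeros: {(6, 3)}; count = 1; Bézout bound = 2.

deg(f) = 2, deg(g) = 1, so Bézout bound = 2.
Scan x ∈ F_7. For each x, list the y ∈ F_7 with f(x, y) ≡ 0 and those with g(x, y) ≡ 0 (mod 7); the common zeros in that column are the intersection.
  x = 0: f ≡ 0 at y ∈ {0, 1}; g ≡ 0 at y ∈ {4}; common: ∅.
  x = 1: f ≡ 0 at y ∈ ∅; g ≡ 0 at y ∈ {5}; common: ∅.
  x = 2: f ≡ 0 at y ∈ ∅; g ≡ 0 at y ∈ {6}; common: ∅.
  x = 3: f ≡ 0 at y ∈ ∅; g ≡ 0 at y ∈ {0}; common: ∅.
  x = 4: f ≡ 0 at y ∈ {5, 6}; g ≡ 0 at y ∈ {1}; common: ∅.
  x = 5: f ≡ 0 at y ∈ {0, 3}; g ≡ 0 at y ∈ {2}; common: ∅.
  x = 6: f ≡ 0 at y ∈ {3, 6}; g ≡ 0 at y ∈ {3}; common: {3}.
Collecting: common zeros = {(6, 3)}, so the count is 1.
Comparison with the Bézout bound: 1 ≤ 2 = deg(f)·deg(g), as expected for curves with no common component (the affine F_7-count falls short of the bound because intersections may lie at infinity, over extension fields, or carry multiplicity).


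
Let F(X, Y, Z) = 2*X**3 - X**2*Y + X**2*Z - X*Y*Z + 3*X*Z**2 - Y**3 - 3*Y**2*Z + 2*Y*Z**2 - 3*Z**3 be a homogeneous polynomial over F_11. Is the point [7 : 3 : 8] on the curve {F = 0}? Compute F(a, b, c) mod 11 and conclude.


F(7,3,8) ≡ 8 (mod 11); P is NOT on the curve.

Evaluate F(7, 3, 8) term-by-term (mod 11).
  2*X**3 ↦ 2·343·1·1 = 686
  -X**2*Y ↦ -1·49·3·1 = -147
  X**2*Z ↦ 1·49·1·8 = 392
  -X*Y*Z ↦ -1·7·3·8 = -168
  3*X*Z**2 ↦ 3·7·1·64 = 1344
  -Y**3 ↦ -1·1·27·1 = -27
  -3*Y**2*Z ↦ -3·1·9·8 = -216
  2*Y*Z**2 ↦ 2·1·3·64 = 384
  -3*Z**3 ↦ -3·1·1·512 = -1536
Sum: F(7, 3, 8) = (686) + (-147) + (392) + (-168) + (1344) + (-27) + (-216) + (384) + (-1536) = 712.
Reducing mod 11: 712 ≡ 8 (mod 11).
Since F(a, b, c) ≡ 8 ≠ 0 (mod 11), P does NOT lie on the curve.


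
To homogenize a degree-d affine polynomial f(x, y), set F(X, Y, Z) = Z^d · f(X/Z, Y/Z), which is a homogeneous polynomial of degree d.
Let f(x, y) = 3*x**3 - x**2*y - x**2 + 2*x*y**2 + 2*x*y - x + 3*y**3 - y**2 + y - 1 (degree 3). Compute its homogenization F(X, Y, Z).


F(X, Y, Z) = 3*X**3 - X**2*Y - X**2*Z + 2*X*Y**2 + 2*X*Y*Z - X*Z**2 + 3*Y**3 - Y**2*Z + Y*Z**2 - Z**3

deg(f) = 3.
Substitute x = X/Z, y = Y/Z into f, then multiply by Z^3.
  monomial 3·x^3·y^0 ↦ 3·X^3·Y^0·Z^0.
  monomial -1·x^2·y^1 ↦ -1·X^2·Y^1·Z^0.
  monomial -1·x^2·y^0 ↦ -1·X^2·Y^0·Z^1.
  monomial 2·x^1·y^2 ↦ 2·X^1·Y^2·Z^0.
  monomial 2·x^1·y^1 ↦ 2·X^1·Y^1·Z^1.
  monomial -1·x^1·y^0 ↦ -1·X^1·Y^0·Z^2.
  monomial 3·x^0·y^3 ↦ 3·X^0·Y^3·Z^0.
  monomial -1·x^0·y^2 ↦ -1·X^0·Y^2·Z^1.
  monomial 1·x^0·y^1 ↦ 1·X^0·Y^1·Z^2.
  monomial -1·x^0·y^0 ↦ -1·X^0·Y^0·Z^3.
Collecting: F(X, Y, Z) = 3*X**3 - X**2*Y - X**2*Z + 2*X*Y**2 + 2*X*Y*Z - X*Z**2 + 3*Y**3 - Y**2*Z + Y*Z**2 - Z**3.


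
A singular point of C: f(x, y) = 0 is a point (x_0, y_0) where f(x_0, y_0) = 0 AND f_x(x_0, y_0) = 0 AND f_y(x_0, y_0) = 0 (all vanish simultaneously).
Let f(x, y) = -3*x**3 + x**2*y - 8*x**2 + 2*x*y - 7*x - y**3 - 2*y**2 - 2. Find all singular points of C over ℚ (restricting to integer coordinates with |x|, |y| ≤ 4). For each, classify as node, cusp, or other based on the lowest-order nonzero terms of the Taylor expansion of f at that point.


Singular points: {(-1, -1)}; classification: cusp.

Compute partial derivatives:
  f_x = -9*x**2 + 2*x*y - 16*x + 2*y - 7.
  f_y = x**2 + 2*x - 3*y**2 - 4*y.
Scan x_0 ∈ {−4, ..., 4}. For each x_0, f_y(x_0, y) is a polynomial in y; find its integer roots y ∈ {−4, ..., 4}, then test f_x and f at those candidates.
  x = -4: f_y(-4, y) = -3*y**2 - 4*y + 8; no integer root y with |y| ≤ 4.
  x = -3: f_y(-3, y) = -3*y**2 - 4*y + 3; no integer root y with |y| ≤ 4.
  x = -2: f_y(-2, y) = -3*y**2 - 4*y; vanishes at y ∈ {0}. (-2, 0): f_x = -11 ≠ 0.
  x = -1: f_y(-1, y) = -3*y**2 - 4*y - 1; vanishes at y ∈ {-1}. (-1, -1): f_x = 0, f = 0 — SINGULAR.
  x = 0: f_y(0, y) = -3*y**2 - 4*y; vanishes at y ∈ {0}. (0, 0): f_x = -7 ≠ 0.
  x = 1: f_y(1, y) = -3*y**2 - 4*y + 3; no integer root y with |y| ≤ 4.
  x = 2: f_y(2, y) = -3*y**2 - 4*y + 8; no integer root y with |y| ≤ 4.
  x = 3: f_y(3, y) = -3*y**2 - 4*y + 15; vanishes at y ∈ {-3}. (3, -3): f_x = -160 ≠ 0.
  x = 4: f_y(4, y) = -3*y**2 - 4*y + 24; no integer root y with |y| ≤ 4.
Only singular point on the grid: (-1, -1).
Classify: substitute x = -1 + u, y = -1 + v and expand: f = -3*u**3 + u**2*v - v**3 + v**2.
No constant or linear terms (consistent with a singular point). Quadratic part: v**2. Cubic part: -3*u**3 + u**2*v - v**3.
The quadratic part v**2 is a perfect square, so there is a single (double) tangent line v = 0, i.e. y = -1. Restricting the cubic part to that line (v = 0) leaves -3*u**3 ≠ 0, so f is not divisible by v and the branch is v² ≈ 3*u**3 to lowest order — this is a cusp.
Classification: cusp.


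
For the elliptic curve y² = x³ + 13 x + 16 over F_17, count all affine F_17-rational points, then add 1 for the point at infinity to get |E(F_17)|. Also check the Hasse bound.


Affine points = {(0, 4), (0, 13), (1, 8), (1, 9), (2, 4), (2, 13), (4, 8), (4, 9), (5, 6), (5, 11), (6, 2), (6, 15), (7, 5), (7, 12), (12, 8), (12, 9), (13, 6), (13, 11), (14, 1), (14, 16), (15, 4), (15, 13), (16, 6), (16, 11)}; affine count = 24; |E(F_17)| = 25.

Discriminant check: Δ ∝ 4a³ + 27b² = 4·13³ + 27·16² = 4·2197 + 27·256 ≡ 9 (mod 17). Nonzero ⇒ E is nonsingular.
For each x ∈ F_17, compute rhs = x³ + 13·x + 16 mod 17, then count y ∈ F_17 with y² ≡ rhs.
  x = 0: rhs = 16, matching y values: 4, 13 (2 points).
  x = 1: rhs = 13, matching y values: 8, 9 (2 points).
  x = 2: rhs = 16, matching y values: 4, 13 (2 points).
  x = 3: rhs = 14, matching y values: none (0 points).
  x = 4: rhs = 13, matching y values: 8, 9 (2 points).
  x = 5: rhs = 2, matching y values: 6, 11 (2 points).
  x = 6: rhs = 4, matching y values: 2, 15 (2 points).
  x = 7: rhs = 8, matching y values: 5, 12 (2 points).
  x = 8: rhs = 3, matching y values: none (0 points).
  x = 9: rhs = 12, matching y values: none (0 points).
  x = 10: rhs = 7, matching y values: none (0 points).
  x = 11: rhs = 11, matching y values: none (0 points).
  x = 12: rhs = 13, matching y values: 8, 9 (2 points).
  x = 13: rhs = 2, matching y values: 6, 11 (2 points).
  x = 14: rhs = 1, matching y values: 1, 16 (2 points).
  x = 15: rhs = 16, matching y values: 4, 13 (2 points).
  x = 16: rhs = 2, matching y values: 6, 11 (2 points).
Total affine count: 24.
Full point count |E(F_17)| = 24 + 1 = 25.
Hasse bound: |25 − (17+1)| = |7| = 7 ≤ 2√17 ≈ 8.2462 ✓.


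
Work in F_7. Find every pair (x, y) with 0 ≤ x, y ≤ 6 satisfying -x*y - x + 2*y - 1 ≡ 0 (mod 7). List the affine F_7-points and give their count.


Affine F_7-points: {(0, 4), (1, 2), (3, 3), (4, 1), (5, 5), (6, 0)}; count = 6.

For each of the 49 pairs (x, y) ∈ F_7², evaluate f(x, y) mod 7. Record the zeros.
  x = 0: [0↦6, 1↦1, 2↦3, 3↦5, 4↦0, 5↦2, 6↦4]  zeros at y ∈ {4}
  x = 1: [0↦5, 1↦6, 2↦0, 3↦1, 4↦2, 5↦3, 6↦4]  zeros at y ∈ {2}
  x = 2: [0↦4, 1↦4, 2↦4, 3↦4, 4↦4, 5↦4, 6↦4]  zeros at y ∈ ∅
  x = 3: [0↦3, 1↦2, 2↦1, 3↦0, 4↦6, 5↦5, 6↦4]  zeros at y ∈ {3}
  x = 4: [0↦2, 1↦0, 2↦5, 3↦3, 4↦1, 5↦6, 6↦4]  zeros at y ∈ {1}
  x = 5: [0↦1, 1↦5, 2↦2, 3↦6, 4↦3, 5↦0, 6↦4]  zeros at y ∈ {5}
  x = 6: [0↦0, 1↦3, 2↦6, 3↦2, 4↦5, 5↦1, 6↦4]  zeros at y ∈ {0}
Collecting zeros: affine points = {(0, 4), (1, 2), (3, 3), (4, 1), (5, 5), (6, 0)}.
Total count |C(F_7)_aff| = 6.


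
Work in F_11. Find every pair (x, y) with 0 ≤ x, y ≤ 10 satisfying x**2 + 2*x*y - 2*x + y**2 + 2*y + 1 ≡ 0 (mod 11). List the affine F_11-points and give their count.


Affine F_11-points: {(0, 10), (1, 0), (1, 7), (3, 6), (3, 8), (4, 2), (4, 10), (5, 2), (5, 8), (9, 6), (9, 7)}; count = 11.

For each of the 121 pairs (x, y) ∈ F_11², evaluate f(x, y) mod 11. Record the zeros.
  x = 0: [0↦1, 1↦4, 2↦9, 3↦5, 4↦3, 5↦3, 6↦5, 7↦9, 8↦4, 9↦1, 10↦0]  zeros at y ∈ {10}
  x = 1: [0↦0, 1↦5, 2↦1, 3↦10, 4↦10, 5↦1, 6↦5, 7↦0, 8↦8, 9↦7, 10↦8]  zeros at y ∈ {0, 7}
  x = 2: [0↦1, 1↦8, 2↦6, 3↦6, 4↦8, 5↦1, 6↦7, 7↦4, 8↦3, 9↦4, 10↦7]  zeros at y ∈ ∅
  x = 3: [0↦4, 1↦2, 2↦2, 3↦4, 4↦8, 5↦3, 6↦0, 7↦10, 8↦0, 9↦3, 10↦8]  zeros at y ∈ {6, 8}
  x = 4: [0↦9, 1↦9, 2↦0, 3↦4, 4↦10, 5↦7, 6↦6, 7↦7, 8↦10, 9↦4, 10↦0]  zeros at y ∈ {2, 10}
  x = 5: [0↦5, 1↦7, 2↦0, 3↦6, 4↦3, 5↦2, 6↦3, 7↦6, 8↦0, 9↦7, 10↦5]  zeros at y ∈ {2, 8}
  x = 6: [0↦3, 1↦7, 2↦2, 3↦10, 4↦9, 5↦10, 6↦2, 7↦7, 8↦3, 9↦1, 10↦1]  zeros at y ∈ ∅
  x = 7: [0↦3, 1↦9, 2↦6, 3↦5, 4↦6, 5↦9, 6↦3, 7↦10, 8↦8, 9↦8, 10↦10]  zeros at y ∈ ∅
  x = 8: [0↦5, 1↦2, 2↦1, 3↦2, 4↦5, 5↦10, 6↦6, 7↦4, 8↦4, 9↦6, 10↦10]  zeros at y ∈ ∅
  x = 9: [0↦9, 1↦8, 2↦9, 3↦1, 4↦6, 5↦2, 6↦0, 7↦0, 8↦2, 9↦6, 10↦1]  zeros at y ∈ {6, 7}
  x = 10: [0↦4, 1↦5, 2↦8, 3↦2, 4↦9, 5↦7, 6↦7, 7↦9, 8↦2, 9↦8, 10↦5]  zeros at y ∈ ∅
Collecting zeros: affine points = {(0, 10), (1, 0), (1, 7), (3, 6), (3, 8), (4, 2), (4, 10), (5, 2), (5, 8), (9, 6), (9, 7)}.
Total count |C(F_11)_aff| = 11.


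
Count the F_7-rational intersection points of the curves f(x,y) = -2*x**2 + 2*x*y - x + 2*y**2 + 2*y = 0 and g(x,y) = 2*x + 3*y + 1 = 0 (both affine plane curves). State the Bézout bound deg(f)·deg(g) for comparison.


Common zeros: {(3, 0), (6, 5)}; count = 2; Bézout bound = 2.

deg(f) = 2, deg(g) = 1, so Bézout bound = 2.
Scan x ∈ F_7. For each x, list the y ∈ F_7 with f(x, y) ≡ 0 and those with g(x, y) ≡ 0 (mod 7); the common zeros in that column are the intersection.
  x = 0: f ≡ 0 at y ∈ {0, 6}; g ≡ 0 at y ∈ {2}; common: ∅.
  x = 1: f ≡ 0 at y ∈ ∅; g ≡ 0 at y ∈ {6}; common: ∅.
  x = 2: f ≡ 0 at y ∈ {5, 6}; g ≡ 0 at y ∈ {3}; common: ∅.
  x = 3: f ≡ 0 at y ∈ {0, 3}; g ≡ 0 at y ∈ {0}; common: {0}.
  x = 4: f ≡ 0 at y ∈ ∅; g ≡ 0 at y ∈ {4}; common: ∅.
  x = 5: f ≡ 0 at y ∈ ∅; g ≡ 0 at y ∈ {1}; common: ∅.
  x = 6: f ≡ 0 at y ∈ {2, 5}; g ≡ 0 at y ∈ {5}; common: {5}.
Collecting: common zeros = {(3, 0), (6, 5)}, so the count is 2.
Comparison with the Bézout bound: 2 ≤ 2 = deg(f)·deg(g), as expected for curves with no common component (the bound is attained).


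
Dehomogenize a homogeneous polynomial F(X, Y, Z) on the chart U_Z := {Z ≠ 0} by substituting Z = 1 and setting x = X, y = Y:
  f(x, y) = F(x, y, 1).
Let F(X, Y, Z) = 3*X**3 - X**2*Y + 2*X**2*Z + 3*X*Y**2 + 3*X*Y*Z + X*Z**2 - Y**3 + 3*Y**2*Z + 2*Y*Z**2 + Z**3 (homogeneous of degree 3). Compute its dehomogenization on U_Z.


f(x, y) = 3*x**3 - x**2*y + 2*x**2 + 3*x*y**2 + 3*x*y + x - y**3 + 3*y**2 + 2*y + 1

On U_Z we set Z = 1. Each monomial c·X^i·Y^j·Z^k in F becomes c·x^i·y^j·1^k = c·x^i·y^j.
Substituting Z = 1: F(X, Y, 1) = 3*x**3 - x**2*y + 2*x**2 + 3*x*y**2 + 3*x*y + x - y**3 + 3*y**2 + 2*y + 1.
Note: deg(f) ≤ deg(F) = 3; strict inequality happens when F is divisible by Z (lost terms).


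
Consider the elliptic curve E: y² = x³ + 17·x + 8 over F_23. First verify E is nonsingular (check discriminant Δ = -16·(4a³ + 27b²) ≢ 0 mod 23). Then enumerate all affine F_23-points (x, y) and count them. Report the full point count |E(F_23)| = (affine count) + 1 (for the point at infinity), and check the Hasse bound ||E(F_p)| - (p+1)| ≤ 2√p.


Affine points = {(0, 10), (0, 13), (1, 7), (1, 16), (2, 2), (2, 21), (4, 5), (4, 18), (6, 2), (6, 21), (8, 9), (8, 14), (9, 4), (9, 19), (11, 10), (11, 13), (12, 10), (12, 13), (14, 0), (15, 2), (15, 21), (16, 11), (16, 12), (17, 9), (17, 14), (21, 9), (21, 14), (22, 6), (22, 17)}; affine count = 29; |E(F_23)| = 30.

Discriminant check: Δ ∝ 4a³ + 27b² = 4·17³ + 27·8² = 4·4913 + 27·64 ≡ 13 (mod 23). Nonzero ⇒ E is nonsingular.
For each x ∈ F_23, compute rhs = x³ + 17·x + 8 mod 23, then count y ∈ F_23 with y² ≡ rhs.
  x = 0: rhs = 8, matching y values: 10, 13 (2 points).
  x = 1: rhs = 3, matching y values: 7, 16 (2 points).
  x = 2: rhs = 4, matching y values: 2, 21 (2 points).
  x = 3: rhs = 17, matching y values: none (0 points).
  x = 4: rhs = 2, matching y values: 5, 18 (2 points).
  x = 5: rhs = 11, matching y values: none (0 points).
  x = 6: rhs = 4, matching y values: 2, 21 (2 points).
  x = 7: rhs = 10, matching y values: none (0 points).
  x = 8: rhs = 12, matching y values: 9, 14 (2 points).
  x = 9: rhs = 16, matching y values: 4, 19 (2 points).
  x = 10: rhs = 5, matching y values: none (0 points).
  x = 11: rhs = 8, matching y values: 10, 13 (2 points).
  x = 12: rhs = 8, matching y values: 10, 13 (2 points).
  x = 13: rhs = 11, matching y values: none (0 points).
  x = 14: rhs = 0, matching y values: 0 (1 points).
  x = 15: rhs = 4, matching y values: 2, 21 (2 points).
  x = 16: rhs = 6, matching y values: 11, 12 (2 points).
  x = 17: rhs = 12, matching y values: 9, 14 (2 points).
  x = 18: rhs = 5, matching y values: none (0 points).
  x = 19: rhs = 14, matching y values: none (0 points).
  x = 20: rhs = 22, matching y values: none (0 points).
  x = 21: rhs = 12, matching y values: 9, 14 (2 points).
  x = 22: rhs = 13, matching y values: 6, 17 (2 points).
Total affine count: 29.
Full point count |E(F_23)| = 29 + 1 = 30.
Hasse bound: |30 − (23+1)| = |6| = 6 ≤ 2√23 ≈ 9.5917 ✓.


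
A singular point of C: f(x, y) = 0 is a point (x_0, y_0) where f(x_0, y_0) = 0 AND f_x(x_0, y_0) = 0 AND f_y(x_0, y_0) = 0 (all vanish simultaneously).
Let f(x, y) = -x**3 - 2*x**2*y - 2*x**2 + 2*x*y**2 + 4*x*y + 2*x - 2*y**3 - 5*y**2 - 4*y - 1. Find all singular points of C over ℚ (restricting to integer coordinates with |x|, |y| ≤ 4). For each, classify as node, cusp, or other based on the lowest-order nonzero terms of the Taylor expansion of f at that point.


Singular points: {(0, -1)}; classification: cusp.

Compute partial derivatives:
  f_x = -3*x**2 - 4*x*y - 4*x + 2*y**2 + 4*y + 2.
  f_y = -2*x**2 + 4*x*y + 4*x - 6*y**2 - 10*y - 4.
Scan x_0 ∈ {−4, ..., 4}. For each x_0, f_y(x_0, y) is a polynomial in y; find its integer roots y ∈ {−4, ..., 4}, then test f_x and f at those candidates.
  x = -4: f_y(-4, y) = -6*y**2 - 26*y - 52; no integer root y with |y| ≤ 4.
  x = -3: f_y(-3, y) = -6*y**2 - 22*y - 34; no integer root y with |y| ≤ 4.
  x = -2: f_y(-2, y) = -6*y**2 - 18*y - 20; no integer root y with |y| ≤ 4.
  x = -1: f_y(-1, y) = -6*y**2 - 14*y - 10; no integer root y with |y| ≤ 4.
  x = 0: f_y(0, y) = -6*y**2 - 10*y - 4; vanishes at y ∈ {-1}. (0, -1): f_x = 0, f = 0 — SINGULAR.
  x = 1: f_y(1, y) = -6*y**2 - 6*y - 2; no integer root y with |y| ≤ 4.
  x = 2: f_y(2, y) = -6*y**2 - 2*y - 4; no integer root y with |y| ≤ 4.
  x = 3: f_y(3, y) = -6*y**2 + 2*y - 10; no integer root y with |y| ≤ 4.
  x = 4: f_y(4, y) = -6*y**2 + 6*y - 20; no integer root y with |y| ≤ 4.
Only singular point on the grid: (0, -1).
Classify: substitute x = 0 + u, y = -1 + v and expand: f = -u**3 - 2*u**2*v + 2*u*v**2 - 2*v**3 + v**2.
No constant or linear terms (consistent with a singular point). Quadratic part: v**2. Cubic part: -u**3 - 2*u**2*v + 2*u*v**2 - 2*v**3.
The quadratic part v**2 is a perfect square, so there is a single (double) tangent line v = 0, i.e. y = -1. Restricting the cubic part to that line (v = 0) leaves -u**3 ≠ 0, so f is not divisible by v and the branch is v² ≈ u**3 to lowest order — this is a cusp.
Classification: cusp.


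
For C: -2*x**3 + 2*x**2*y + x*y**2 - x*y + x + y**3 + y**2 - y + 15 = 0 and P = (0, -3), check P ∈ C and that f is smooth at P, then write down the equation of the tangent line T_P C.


Tangent line at P: 13*x + 20*y + 60 = 0.

Step 1: f(0, -3) = 0, so P lies on C.
Step 2: partial derivatives
  f_x(x, y) = -6*x**2 + 4*x*y + y**2 - y + 1, f_y(x, y) = 2*x**2 + 2*x*y - x + 3*y**2 + 2*y - 1.
  f_x(P) = 13, f_y(P) = 20 (gradient nonzero, so P is smooth).
Step 3: tangent line at P: 13·(x − 0) + 20·(y − -3) = 0.
Expanding: 13*x + 20*y + 60 = 0.


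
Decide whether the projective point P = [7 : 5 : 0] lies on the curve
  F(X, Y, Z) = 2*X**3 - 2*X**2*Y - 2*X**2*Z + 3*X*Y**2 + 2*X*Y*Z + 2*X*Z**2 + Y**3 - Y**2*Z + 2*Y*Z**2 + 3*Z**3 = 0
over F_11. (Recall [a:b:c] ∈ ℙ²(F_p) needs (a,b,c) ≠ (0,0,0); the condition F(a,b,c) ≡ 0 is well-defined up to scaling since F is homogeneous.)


F(7,5,0) ≡ 10 (mod 11); P is NOT on the curve.

Evaluate F(7, 5, 0) term-by-term (mod 11).
  2*X**3 ↦ 2·343·1·1 = 686
  -2*X**2*Y ↦ -2·49·5·1 = -490
  -2*X**2*Z ↦ -2·49·1·0 = 0
  3*X*Y**2 ↦ 3·7·25·1 = 525
  2*X*Y*Z ↦ 2·7·5·0 = 0
  2*X*Z**2 ↦ 2·7·1·0 = 0
  Y**3 ↦ 1·1·125·1 = 125
  -Y**2*Z ↦ -1·1·25·0 = 0
  2*Y*Z**2 ↦ 2·1·5·0 = 0
  3*Z**3 ↦ 3·1·1·0 = 0
Sum: F(7, 5, 0) = (686) + (-490) + (0) + (525) + (0) + (0) + (125) + (0) + (0) + (0) = 846.
Reducing mod 11: 846 ≡ 10 (mod 11).
Since F(a, b, c) ≡ 10 ≠ 0 (mod 11), P does NOT lie on the curve.


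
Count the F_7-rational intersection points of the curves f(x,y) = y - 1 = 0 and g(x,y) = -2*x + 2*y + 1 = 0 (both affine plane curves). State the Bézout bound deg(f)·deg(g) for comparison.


Common zeros: {(5, 1)}; count = 1; Bézout bound = 1.

deg(f) = 1, deg(g) = 1, so Bézout bound = 1.
Scan x ∈ F_7. For each x, list the y ∈ F_7 with f(x, y) ≡ 0 and those with g(x, y) ≡ 0 (mod 7); the common zeros in that column are the intersection.
  x = 0: f ≡ 0 at y ∈ {1}; g ≡ 0 at y ∈ {3}; common: ∅.
  x = 1: f ≡ 0 at y ∈ {1}; g ≡ 0 at y ∈ {4}; common: ∅.
  x = 2: f ≡ 0 at y ∈ {1}; g ≡ 0 at y ∈ {5}; common: ∅.
  x = 3: f ≡ 0 at y ∈ {1}; g ≡ 0 at y ∈ {6}; common: ∅.
  x = 4: f ≡ 0 at y ∈ {1}; g ≡ 0 at y ∈ {0}; common: ∅.
  x = 5: f ≡ 0 at y ∈ {1}; g ≡ 0 at y ∈ {1}; common: {1}.
  x = 6: f ≡ 0 at y ∈ {1}; g ≡ 0 at y ∈ {2}; common: ∅.
Collecting: common zeros = {(5, 1)}, so the count is 1.
Comparison with the Bézout bound: 1 ≤ 1 = deg(f)·deg(g), as expected for curves with no common component (the bound is attained).


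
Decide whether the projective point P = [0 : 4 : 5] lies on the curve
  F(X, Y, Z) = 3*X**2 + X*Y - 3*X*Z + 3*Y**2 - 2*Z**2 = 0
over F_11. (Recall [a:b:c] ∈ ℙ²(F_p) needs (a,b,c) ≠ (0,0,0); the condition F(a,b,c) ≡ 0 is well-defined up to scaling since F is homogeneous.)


F(0,4,5) ≡ 9 (mod 11); P is NOT on the curve.

Evaluate F(0, 4, 5) term-by-term (mod 11).
  3*X**2 ↦ 3·0·1·1 = 0
  X*Y ↦ 1·0·4·1 = 0
  -3*X*Z ↦ -3·0·1·5 = 0
  3*Y**2 ↦ 3·1·16·1 = 48
  -2*Z**2 ↦ -2·1·1·25 = -50
Sum: F(0, 4, 5) = (0) + (0) + (0) + (48) + (-50) = -2.
Reducing mod 11: -2 ≡ 9 (mod 11).
Since F(a, b, c) ≡ 9 ≠ 0 (mod 11), P does NOT lie on the curve.


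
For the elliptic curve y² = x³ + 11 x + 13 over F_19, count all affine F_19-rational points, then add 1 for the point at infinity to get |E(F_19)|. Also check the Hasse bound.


Affine points = {(1, 5), (1, 14), (2, 9), (2, 10), (3, 4), (3, 15), (4, 8), (4, 11), (8, 9), (8, 10), (9, 9), (9, 10), (12, 7), (12, 12), (13, 4), (13, 15), (14, 2), (14, 17), (15, 0), (18, 1), (18, 18)}; affine count = 21; |E(F_19)| = 22.

Discriminant check: Δ ∝ 4a³ + 27b² = 4·11³ + 27·13² = 4·1331 + 27·169 ≡ 7 (mod 19). Nonzero ⇒ E is nonsingular.
For each x ∈ F_19, compute rhs = x³ + 11·x + 13 mod 19, then count y ∈ F_19 with y² ≡ rhs.
  x = 0: rhs = 13, matching y values: none (0 points).
  x = 1: rhs = 6, matching y values: 5, 14 (2 points).
  x = 2: rhs = 5, matching y values: 9, 10 (2 points).
  x = 3: rhs = 16, matching y values: 4, 15 (2 points).
  x = 4: rhs = 7, matching y values: 8, 11 (2 points).
  x = 5: rhs = 3, matching y values: none (0 points).
  x = 6: rhs = 10, matching y values: none (0 points).
  x = 7: rhs = 15, matching y values: none (0 points).
  x = 8: rhs = 5, matching y values: 9, 10 (2 points).
  x = 9: rhs = 5, matching y values: 9, 10 (2 points).
  x = 10: rhs = 2, matching y values: none (0 points).
  x = 11: rhs = 2, matching y values: none (0 points).
  x = 12: rhs = 11, matching y values: 7, 12 (2 points).
  x = 13: rhs = 16, matching y values: 4, 15 (2 points).
  x = 14: rhs = 4, matching y values: 2, 17 (2 points).
  x = 15: rhs = 0, matching y values: 0 (1 points).
  x = 16: rhs = 10, matching y values: none (0 points).
  x = 17: rhs = 2, matching y values: none (0 points).
  x = 18: rhs = 1, matching y values: 1, 18 (2 points).
Total affine count: 21.
Full point count |E(F_19)| = 21 + 1 = 22.
Hasse bound: |22 − (19+1)| = |2| = 2 ≤ 2√19 ≈ 8.7178 ✓.


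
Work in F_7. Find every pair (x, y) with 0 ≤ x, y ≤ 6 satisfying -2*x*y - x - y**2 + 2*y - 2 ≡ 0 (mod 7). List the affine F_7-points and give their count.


Affine F_7-points: {(1, 2), (1, 5), (2, 1), (2, 4), (5, 0), (5, 6)}; count = 6.

For each of the 49 pairs (x, y) ∈ F_7², evaluate f(x, y) mod 7. Record the zeros.
  x = 0: [0↦5, 1↦6, 2↦5, 3↦2, 4↦4, 5↦4, 6↦2]  zeros at y ∈ ∅
  x = 1: [0↦4, 1↦3, 2↦0, 3↦2, 4↦2, 5↦0, 6↦3]  zeros at y ∈ {2, 5}
  x = 2: [0↦3, 1↦0, 2↦2, 3↦2, 4↦0, 5↦3, 6↦4]  zeros at y ∈ {1, 4}
  x = 3: [0↦2, 1↦4, 2↦4, 3↦2, 4↦5, 5↦6, 6↦5]  zeros at y ∈ ∅
  x = 4: [0↦1, 1↦1, 2↦6, 3↦2, 4↦3, 5↦2, 6↦6]  zeros at y ∈ ∅
  x = 5: [0↦0, 1↦5, 2↦1, 3↦2, 4↦1, 5↦5, 6↦0]  zeros at y ∈ {0, 6}
  x = 6: [0↦6, 1↦2, 2↦3, 3↦2, 4↦6, 5↦1, 6↦1]  zeros at y ∈ ∅
Collecting zeros: affine points = {(1, 2), (1, 5), (2, 1), (2, 4), (5, 0), (5, 6)}.
Total count |C(F_7)_aff| = 6.


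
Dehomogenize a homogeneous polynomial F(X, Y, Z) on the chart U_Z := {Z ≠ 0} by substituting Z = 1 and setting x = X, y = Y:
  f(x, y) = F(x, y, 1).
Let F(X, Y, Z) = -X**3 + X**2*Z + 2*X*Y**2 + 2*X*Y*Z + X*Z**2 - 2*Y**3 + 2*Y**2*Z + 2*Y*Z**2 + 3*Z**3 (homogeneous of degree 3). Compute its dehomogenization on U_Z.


f(x, y) = -x**3 + x**2 + 2*x*y**2 + 2*x*y + x - 2*y**3 + 2*y**2 + 2*y + 3

On U_Z we set Z = 1. Each monomial c·X^i·Y^j·Z^k in F becomes c·x^i·y^j·1^k = c·x^i·y^j.
Substituting Z = 1: F(X, Y, 1) = -x**3 + x**2 + 2*x*y**2 + 2*x*y + x - 2*y**3 + 2*y**2 + 2*y + 3.
Note: deg(f) ≤ deg(F) = 3; strict inequality happens when F is divisible by Z (lost terms).


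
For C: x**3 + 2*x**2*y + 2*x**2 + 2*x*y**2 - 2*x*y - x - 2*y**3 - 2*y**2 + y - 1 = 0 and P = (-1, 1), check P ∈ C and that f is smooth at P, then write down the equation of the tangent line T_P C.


Tangent line at P: -6*x - 9*y + 3 = 0.

Step 1: f(-1, 1) = 0, so P lies on C.
Step 2: partial derivatives
  f_x(x, y) = 3*x**2 + 4*x*y + 4*x + 2*y**2 - 2*y - 1, f_y(x, y) = 2*x**2 + 4*x*y - 2*x - 6*y**2 - 4*y + 1.
  f_x(P) = -6, f_y(P) = -9 (gradient nonzero, so P is smooth).
Step 3: tangent line at P: -6·(x − -1) + -9·(y − 1) = 0.
Expanding: -6*x - 9*y + 3 = 0.


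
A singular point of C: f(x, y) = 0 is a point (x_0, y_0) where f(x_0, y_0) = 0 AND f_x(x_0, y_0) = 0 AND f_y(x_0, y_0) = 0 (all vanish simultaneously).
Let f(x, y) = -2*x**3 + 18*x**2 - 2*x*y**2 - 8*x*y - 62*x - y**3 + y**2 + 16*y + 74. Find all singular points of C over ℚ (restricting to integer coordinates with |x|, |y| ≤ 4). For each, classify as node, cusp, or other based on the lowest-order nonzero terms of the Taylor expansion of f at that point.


Singular points: {(3, -2)}; classification: cusp.

Compute partial derivatives:
  f_x = -6*x**2 + 36*x - 2*y**2 - 8*y - 62.
  f_y = -4*x*y - 8*x - 3*y**2 + 2*y + 16.
Scan x_0 ∈ {−4, ..., 4}. For each x_0, f_y(x_0, y) is a polynomial in y; find its integer roots y ∈ {−4, ..., 4}, then test f_x and f at those candidates.
  x = -4: f_y(-4, y) = -3*y**2 + 18*y + 48; vanishes at y ∈ {-2}. (-4, -2): f_x = -294 ≠ 0.
  x = -3: f_y(-3, y) = -3*y**2 + 14*y + 40; vanishes at y ∈ {-2}. (-3, -2): f_x = -216 ≠ 0.
  x = -2: f_y(-2, y) = -3*y**2 + 10*y + 32; vanishes at y ∈ {-2}. (-2, -2): f_x = -150 ≠ 0.
  x = -1: f_y(-1, y) = -3*y**2 + 6*y + 24; vanishes at y ∈ {-2, 4}. (-1, -2): f_x = -96 ≠ 0; (-1, 4): f_x = -168 ≠ 0.
  x = 0: f_y(0, y) = -3*y**2 + 2*y + 16; vanishes at y ∈ {-2}. (0, -2): f_x = -54 ≠ 0.
  x = 1: f_y(1, y) = -3*y**2 - 2*y + 8; vanishes at y ∈ {-2}. (1, -2): f_x = -24 ≠ 0.
  x = 2: f_y(2, y) = -3*y**2 - 6*y; vanishes at y ∈ {-2, 0}. (2, -2): f_x = -6 ≠ 0; (2, 0): f_x = -14 ≠ 0.
  x = 3: f_y(3, y) = -3*y**2 - 10*y - 8; vanishes at y ∈ {-2}. (3, -2): f_x = 0, f = 0 — SINGULAR.
  x = 4: f_y(4, y) = -3*y**2 - 14*y - 16; vanishes at y ∈ {-2}. (4, -2): f_x = -6 ≠ 0.
Only singular point on the grid: (3, -2).
Classify: substitute x = 3 + u, y = -2 + v and expand: f = -2*u**3 - 2*u*v**2 - v**3 + v**2.
No constant or linear terms (consistent with a singular point). Quadratic part: v**2. Cubic part: -2*u**3 - 2*u*v**2 - v**3.
The quadratic part v**2 is a perfect square, so there is a single (double) tangent line v = 0, i.e. y = -2. Restricting the cubic part to that line (v = 0) leaves -2*u**3 ≠ 0, so f is not divisible by v and the branch is v² ≈ 2*u**3 to lowest order — this is a cusp.
Classification: cusp.


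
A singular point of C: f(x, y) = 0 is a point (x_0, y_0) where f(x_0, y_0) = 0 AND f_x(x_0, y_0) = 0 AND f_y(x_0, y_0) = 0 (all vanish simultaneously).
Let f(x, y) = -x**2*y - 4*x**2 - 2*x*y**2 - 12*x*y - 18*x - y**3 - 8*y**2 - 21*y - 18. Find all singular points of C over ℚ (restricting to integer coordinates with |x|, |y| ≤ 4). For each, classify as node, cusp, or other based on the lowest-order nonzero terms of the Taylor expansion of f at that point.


Singular points: {(0, -3)}; classification: node.

Compute partial derivatives:
  f_x = -2*x*y - 8*x - 2*y**2 - 12*y - 18.
  f_y = -x**2 - 4*x*y - 12*x - 3*y**2 - 16*y - 21.
Scan x_0 ∈ {−4, ..., 4}. For each x_0, f_y(x_0, y) is a polynomial in y; find its integer roots y ∈ {−4, ..., 4}, then test f_x and f at those candidates.
  x = -4: f_y(-4, y) = 11 - 3*y**2; no integer root y with |y| ≤ 4.
  x = -3: f_y(-3, y) = -3*y**2 - 4*y + 6; no integer root y with |y| ≤ 4.
  x = -2: f_y(-2, y) = -3*y**2 - 8*y - 1; no integer root y with |y| ≤ 4.
  x = -1: f_y(-1, y) = -3*y**2 - 12*y - 10; no integer root y with |y| ≤ 4.
  x = 0: f_y(0, y) = -3*y**2 - 16*y - 21; vanishes at y ∈ {-3}. (0, -3): f_x = 0, f = 0 — SINGULAR.
  x = 1: f_y(1, y) = -3*y**2 - 20*y - 34; no integer root y with |y| ≤ 4.
  x = 2: f_y(2, y) = -3*y**2 - 24*y - 49; no integer root y with |y| ≤ 4.
  x = 3: f_y(3, y) = -3*y**2 - 28*y - 66; no integer root y with |y| ≤ 4.
  x = 4: f_y(4, y) = -3*y**2 - 32*y - 85; no integer root y with |y| ≤ 4.
Only singular point on the grid: (0, -3).
Classify: substitute x = 0 + u, y = -3 + v and expand: f = -u**2*v - u**2 - 2*u*v**2 - v**3 + v**2.
No constant or linear terms (consistent with a singular point). Quadratic part: -u**2 + v**2. Cubic part: -u**2*v - 2*u*v**2 - v**3.
The quadratic part v**2 - u**2 = (v − u)(v + u) splits into two distinct linear factors, so there are two distinct tangent lines y − -3 = ±(x − 0) — this is a node (ordinary double point).
Classification: node.


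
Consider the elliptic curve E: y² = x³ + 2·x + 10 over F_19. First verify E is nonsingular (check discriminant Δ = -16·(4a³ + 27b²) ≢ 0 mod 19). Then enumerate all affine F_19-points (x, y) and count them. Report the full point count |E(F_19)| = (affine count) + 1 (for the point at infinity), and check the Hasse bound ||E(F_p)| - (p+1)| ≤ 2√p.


Affine points = {(3, 9), (3, 10), (4, 5), (4, 14), (7, 5), (7, 14), (8, 5), (8, 14), (9, 4), (9, 15), (10, 2), (10, 17), (17, 6), (17, 13), (18, 8), (18, 11)}; affine count = 16; |E(F_19)| = 17.

Discriminant check: Δ ∝ 4a³ + 27b² = 4·2³ + 27·10² = 4·8 + 27·100 ≡ 15 (mod 19). Nonzero ⇒ E is nonsingular.
For each x ∈ F_19, compute rhs = x³ + 2·x + 10 mod 19, then count y ∈ F_19 with y² ≡ rhs.
  x = 0: rhs = 10, matching y values: none (0 points).
  x = 1: rhs = 13, matching y values: none (0 points).
  x = 2: rhs = 3, matching y values: none (0 points).
  x = 3: rhs = 5, matching y values: 9, 10 (2 points).
  x = 4: rhs = 6, matching y values: 5, 14 (2 points).
  x = 5: rhs = 12, matching y values: none (0 points).
  x = 6: rhs = 10, matching y values: none (0 points).
  x = 7: rhs = 6, matching y values: 5, 14 (2 points).
  x = 8: rhs = 6, matching y values: 5, 14 (2 points).
  x = 9: rhs = 16, matching y values: 4, 15 (2 points).
  x = 10: rhs = 4, matching y values: 2, 17 (2 points).
  x = 11: rhs = 14, matching y values: none (0 points).
  x = 12: rhs = 14, matching y values: none (0 points).
  x = 13: rhs = 10, matching y values: none (0 points).
  x = 14: rhs = 8, matching y values: none (0 points).
  x = 15: rhs = 14, matching y values: none (0 points).
  x = 16: rhs = 15, matching y values: none (0 points).
  x = 17: rhs = 17, matching y values: 6, 13 (2 points).
  x = 18: rhs = 7, matching y values: 8, 11 (2 points).
Total affine count: 16.
Full point count |E(F_19)| = 16 + 1 = 17.
Hasse bound: |17 − (19+1)| = |-3| = 3 ≤ 2√19 ≈ 8.7178 ✓.
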